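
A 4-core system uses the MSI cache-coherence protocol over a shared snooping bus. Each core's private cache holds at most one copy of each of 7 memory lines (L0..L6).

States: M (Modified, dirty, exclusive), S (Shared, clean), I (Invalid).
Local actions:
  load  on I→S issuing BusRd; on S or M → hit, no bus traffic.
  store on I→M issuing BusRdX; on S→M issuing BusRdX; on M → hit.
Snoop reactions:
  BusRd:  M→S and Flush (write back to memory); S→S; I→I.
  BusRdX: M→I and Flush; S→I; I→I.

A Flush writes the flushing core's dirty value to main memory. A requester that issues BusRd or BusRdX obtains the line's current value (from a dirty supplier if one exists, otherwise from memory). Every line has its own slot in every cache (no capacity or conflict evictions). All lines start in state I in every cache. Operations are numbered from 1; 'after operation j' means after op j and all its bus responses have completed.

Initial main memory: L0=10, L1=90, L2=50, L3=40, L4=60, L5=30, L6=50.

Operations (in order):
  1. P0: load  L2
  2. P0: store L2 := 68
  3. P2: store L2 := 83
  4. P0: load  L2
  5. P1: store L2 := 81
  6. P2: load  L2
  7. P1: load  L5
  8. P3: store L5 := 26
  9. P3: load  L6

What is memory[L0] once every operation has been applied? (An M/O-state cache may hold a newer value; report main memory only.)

memory[L0] = 10

  op1 P0: load  L2 → S/I/I/I on L2; bus BusRd; mem=50
  op2 P0: store L2 := 68 → M/I/I/I on L2; bus BusRdX; mem=50
  op3 P2: store L2 := 83 → I/I/M/I on L2; bus BusRdX Flush; mem=68
  op4 P0: load  L2 → S/I/S/I on L2; bus BusRd Flush; mem=83
  op5 P1: store L2 := 81 → I/M/I/I on L2; bus BusRdX; mem=83
  op6 P2: load  L2 → I/S/S/I on L2; bus BusRd Flush; mem=81
  op7 P1: load  L5 → I/S/I/I on L5; bus BusRd; mem=30
  op8 P3: store L5 := 26 → I/I/I/M on L5; bus BusRdX; mem=30
  op9 P3: load  L6 → I/I/I/S on L6; bus BusRd; mem=50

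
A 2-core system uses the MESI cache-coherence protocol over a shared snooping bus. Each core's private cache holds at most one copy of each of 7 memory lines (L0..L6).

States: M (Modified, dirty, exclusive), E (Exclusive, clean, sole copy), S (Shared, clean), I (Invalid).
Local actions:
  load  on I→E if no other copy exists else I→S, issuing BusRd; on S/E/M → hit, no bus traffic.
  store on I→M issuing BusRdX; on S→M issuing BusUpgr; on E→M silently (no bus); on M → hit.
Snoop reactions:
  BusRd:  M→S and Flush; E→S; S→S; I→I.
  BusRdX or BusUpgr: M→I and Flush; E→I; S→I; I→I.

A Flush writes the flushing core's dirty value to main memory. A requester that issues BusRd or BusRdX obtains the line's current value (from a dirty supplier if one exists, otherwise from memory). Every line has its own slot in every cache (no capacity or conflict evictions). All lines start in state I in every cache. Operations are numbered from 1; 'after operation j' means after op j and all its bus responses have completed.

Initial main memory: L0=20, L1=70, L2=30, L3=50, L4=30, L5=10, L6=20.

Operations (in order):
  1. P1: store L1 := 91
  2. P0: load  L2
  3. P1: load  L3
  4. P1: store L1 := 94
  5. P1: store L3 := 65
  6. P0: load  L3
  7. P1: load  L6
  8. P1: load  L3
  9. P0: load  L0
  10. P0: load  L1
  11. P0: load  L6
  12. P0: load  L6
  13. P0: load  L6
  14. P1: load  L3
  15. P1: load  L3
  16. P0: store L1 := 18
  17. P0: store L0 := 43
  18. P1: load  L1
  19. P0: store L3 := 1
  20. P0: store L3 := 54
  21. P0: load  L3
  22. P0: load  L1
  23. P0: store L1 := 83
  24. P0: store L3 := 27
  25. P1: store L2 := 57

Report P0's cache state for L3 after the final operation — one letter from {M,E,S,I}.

  op1 P1: store L1 := 91 → I/M on L1; bus BusRdX; mem=70
  op2 P0: load  L2 → E/I on L2; bus BusRd; mem=30
  op3 P1: load  L3 → I/E on L3; bus BusRd; mem=50
  op4 P1: store L1 := 94 → I/M on L1; bus (none); mem=70
  op5 P1: store L3 := 65 → I/M on L3; bus (none); mem=50
  op6 P0: load  L3 → S/S on L3; bus BusRd Flush; mem=65
  op7 P1: load  L6 → I/E on L6; bus BusRd; mem=20
  op8 P1: load  L3 → S/S on L3; bus (none); mem=65
  op9 P0: load  L0 → E/I on L0; bus BusRd; mem=20
  op10 P0: load  L1 → S/S on L1; bus BusRd Flush; mem=94
  op11 P0: load  L6 → S/S on L6; bus BusRd; mem=20
  op12 P0: load  L6 → S/S on L6; bus (none); mem=20
  op13 P0: load  L6 → S/S on L6; bus (none); mem=20
  op14 P1: load  L3 → S/S on L3; bus (none); mem=65
  op15 P1: load  L3 → S/S on L3; bus (none); mem=65
  op16 P0: store L1 := 18 → M/I on L1; bus BusUpgr; mem=94
  op17 P0: store L0 := 43 → M/I on L0; bus (none); mem=20
  op18 P1: load  L1 → S/S on L1; bus BusRd Flush; mem=18
  op19 P0: store L3 := 1 → M/I on L3; bus BusUpgr; mem=65
  op20 P0: store L3 := 54 → M/I on L3; bus (none); mem=65
  op21 P0: load  L3 → M/I on L3; bus (none); mem=65
  op22 P0: load  L1 → S/S on L1; bus (none); mem=18
  op23 P0: store L1 := 83 → M/I on L1; bus BusUpgr; mem=18
  op24 P0: store L3 := 27 → M/I on L3; bus (none); mem=65
  op25 P1: store L2 := 57 → I/M on L2; bus BusRdX; mem=30

state = M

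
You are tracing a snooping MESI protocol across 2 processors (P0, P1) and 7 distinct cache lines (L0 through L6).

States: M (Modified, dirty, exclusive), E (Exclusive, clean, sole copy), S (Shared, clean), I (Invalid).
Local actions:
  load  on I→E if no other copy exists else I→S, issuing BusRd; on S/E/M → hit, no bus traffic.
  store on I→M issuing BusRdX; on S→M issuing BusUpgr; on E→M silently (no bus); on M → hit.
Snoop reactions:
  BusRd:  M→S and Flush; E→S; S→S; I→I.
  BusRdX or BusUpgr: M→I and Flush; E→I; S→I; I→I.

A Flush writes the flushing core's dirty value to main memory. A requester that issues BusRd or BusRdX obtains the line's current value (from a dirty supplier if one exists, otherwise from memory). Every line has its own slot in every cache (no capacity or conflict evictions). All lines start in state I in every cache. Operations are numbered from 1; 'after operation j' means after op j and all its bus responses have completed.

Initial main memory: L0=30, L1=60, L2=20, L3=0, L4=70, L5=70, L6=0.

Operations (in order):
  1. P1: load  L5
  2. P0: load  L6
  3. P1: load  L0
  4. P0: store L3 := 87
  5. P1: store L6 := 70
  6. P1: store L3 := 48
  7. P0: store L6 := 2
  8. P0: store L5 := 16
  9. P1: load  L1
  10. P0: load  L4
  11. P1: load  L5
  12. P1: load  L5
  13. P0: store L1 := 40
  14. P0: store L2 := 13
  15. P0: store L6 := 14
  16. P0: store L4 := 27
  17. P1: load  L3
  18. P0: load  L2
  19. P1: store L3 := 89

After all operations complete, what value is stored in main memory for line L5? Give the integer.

1. P1: load  L5  bus=[BusRd]  L5: P0=I P1=E  mem[L5]=70
2. P0: load  L6  bus=[BusRd]  L6: P0=E P1=I  mem[L6]=0
3. P1: load  L0  bus=[BusRd]  L0: P0=I P1=E  mem[L0]=30
4. P0: store L3 := 87  bus=[BusRdX]  L3: P0=M P1=I  mem[L3]=0
5. P1: store L6 := 70  bus=[BusRdX]  L6: P0=I P1=M  mem[L6]=0
6. P1: store L3 := 48  bus=[BusRdX,Flush]  L3: P0=I P1=M  mem[L3]=87
7. P0: store L6 := 2  bus=[BusRdX,Flush]  L6: P0=M P1=I  mem[L6]=70
8. P0: store L5 := 16  bus=[BusRdX]  L5: P0=M P1=I  mem[L5]=70
9. P1: load  L1  bus=[BusRd]  L1: P0=I P1=E  mem[L1]=60
10. P0: load  L4  bus=[BusRd]  L4: P0=E P1=I  mem[L4]=70
11. P1: load  L5  bus=[BusRd,Flush]  L5: P0=S P1=S  mem[L5]=16
12. P1: load  L5  bus=[-]  L5: P0=S P1=S  mem[L5]=16
13. P0: store L1 := 40  bus=[BusRdX]  L1: P0=M P1=I  mem[L1]=60
14. P0: store L2 := 13  bus=[BusRdX]  L2: P0=M P1=I  mem[L2]=20
15. P0: store L6 := 14  bus=[-]  L6: P0=M P1=I  mem[L6]=70
16. P0: store L4 := 27  bus=[-]  L4: P0=M P1=I  mem[L4]=70
17. P1: load  L3  bus=[-]  L3: P0=I P1=M  mem[L3]=87
18. P0: load  L2  bus=[-]  L2: P0=M P1=I  mem[L2]=20
19. P1: store L3 := 89  bus=[-]  L3: P0=I P1=M  mem[L3]=87

memory[L5] = 16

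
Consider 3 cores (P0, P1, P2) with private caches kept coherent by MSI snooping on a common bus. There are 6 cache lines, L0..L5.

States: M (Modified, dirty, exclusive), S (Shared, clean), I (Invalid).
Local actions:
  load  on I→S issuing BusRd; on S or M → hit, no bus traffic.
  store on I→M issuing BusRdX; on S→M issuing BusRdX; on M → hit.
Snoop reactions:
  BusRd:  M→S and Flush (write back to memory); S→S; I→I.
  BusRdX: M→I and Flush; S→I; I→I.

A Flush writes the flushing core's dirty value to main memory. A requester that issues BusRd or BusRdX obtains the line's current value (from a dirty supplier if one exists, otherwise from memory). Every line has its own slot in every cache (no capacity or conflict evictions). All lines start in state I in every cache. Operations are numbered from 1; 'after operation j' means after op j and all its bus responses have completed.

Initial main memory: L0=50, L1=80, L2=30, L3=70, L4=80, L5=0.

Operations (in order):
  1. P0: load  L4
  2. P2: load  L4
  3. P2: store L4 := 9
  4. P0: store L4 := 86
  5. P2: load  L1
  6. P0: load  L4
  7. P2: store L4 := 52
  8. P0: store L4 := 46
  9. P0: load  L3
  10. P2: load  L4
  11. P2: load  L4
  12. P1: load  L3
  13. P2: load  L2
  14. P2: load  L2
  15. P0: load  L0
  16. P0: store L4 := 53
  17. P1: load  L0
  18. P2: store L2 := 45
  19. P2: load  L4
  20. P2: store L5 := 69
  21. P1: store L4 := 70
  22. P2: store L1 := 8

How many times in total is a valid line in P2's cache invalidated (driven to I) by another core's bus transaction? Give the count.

invalidations = 4

step 1: P0: load  L4  ⟶  SII  (L4)  txn=BusRd  M[L4]=80
step 2: P2: load  L4  ⟶  SIS  (L4)  txn=BusRd  M[L4]=80
step 3: P2: store L4 := 9  ⟶  IIM  (L4)  txn=BusRdX  M[L4]=80
step 4: P0: store L4 := 86  ⟶  MII  (L4)  txn=BusRdX+Flush  M[L4]=9
step 5: P2: load  L1  ⟶  IIS  (L1)  txn=BusRd  M[L1]=80
step 6: P0: load  L4  ⟶  MII  (L4)  txn=∅  M[L4]=9
step 7: P2: store L4 := 52  ⟶  IIM  (L4)  txn=BusRdX+Flush  M[L4]=86
step 8: P0: store L4 := 46  ⟶  MII  (L4)  txn=BusRdX+Flush  M[L4]=52
step 9: P0: load  L3  ⟶  SII  (L3)  txn=BusRd  M[L3]=70
step 10: P2: load  L4  ⟶  SIS  (L4)  txn=BusRd+Flush  M[L4]=46
step 11: P2: load  L4  ⟶  SIS  (L4)  txn=∅  M[L4]=46
step 12: P1: load  L3  ⟶  SSI  (L3)  txn=BusRd  M[L3]=70
step 13: P2: load  L2  ⟶  IIS  (L2)  txn=BusRd  M[L2]=30
step 14: P2: load  L2  ⟶  IIS  (L2)  txn=∅  M[L2]=30
step 15: P0: load  L0  ⟶  SII  (L0)  txn=BusRd  M[L0]=50
step 16: P0: store L4 := 53  ⟶  MII  (L4)  txn=BusRdX  M[L4]=46
step 17: P1: load  L0  ⟶  SSI  (L0)  txn=BusRd  M[L0]=50
step 18: P2: store L2 := 45  ⟶  IIM  (L2)  txn=BusRdX  M[L2]=30
step 19: P2: load  L4  ⟶  SIS  (L4)  txn=BusRd+Flush  M[L4]=53
step 20: P2: store L5 := 69  ⟶  IIM  (L5)  txn=BusRdX  M[L5]=0
step 21: P1: store L4 := 70  ⟶  IMI  (L4)  txn=BusRdX  M[L4]=53
step 22: P2: store L1 := 8  ⟶  IIM  (L1)  txn=BusRdX  M[L1]=80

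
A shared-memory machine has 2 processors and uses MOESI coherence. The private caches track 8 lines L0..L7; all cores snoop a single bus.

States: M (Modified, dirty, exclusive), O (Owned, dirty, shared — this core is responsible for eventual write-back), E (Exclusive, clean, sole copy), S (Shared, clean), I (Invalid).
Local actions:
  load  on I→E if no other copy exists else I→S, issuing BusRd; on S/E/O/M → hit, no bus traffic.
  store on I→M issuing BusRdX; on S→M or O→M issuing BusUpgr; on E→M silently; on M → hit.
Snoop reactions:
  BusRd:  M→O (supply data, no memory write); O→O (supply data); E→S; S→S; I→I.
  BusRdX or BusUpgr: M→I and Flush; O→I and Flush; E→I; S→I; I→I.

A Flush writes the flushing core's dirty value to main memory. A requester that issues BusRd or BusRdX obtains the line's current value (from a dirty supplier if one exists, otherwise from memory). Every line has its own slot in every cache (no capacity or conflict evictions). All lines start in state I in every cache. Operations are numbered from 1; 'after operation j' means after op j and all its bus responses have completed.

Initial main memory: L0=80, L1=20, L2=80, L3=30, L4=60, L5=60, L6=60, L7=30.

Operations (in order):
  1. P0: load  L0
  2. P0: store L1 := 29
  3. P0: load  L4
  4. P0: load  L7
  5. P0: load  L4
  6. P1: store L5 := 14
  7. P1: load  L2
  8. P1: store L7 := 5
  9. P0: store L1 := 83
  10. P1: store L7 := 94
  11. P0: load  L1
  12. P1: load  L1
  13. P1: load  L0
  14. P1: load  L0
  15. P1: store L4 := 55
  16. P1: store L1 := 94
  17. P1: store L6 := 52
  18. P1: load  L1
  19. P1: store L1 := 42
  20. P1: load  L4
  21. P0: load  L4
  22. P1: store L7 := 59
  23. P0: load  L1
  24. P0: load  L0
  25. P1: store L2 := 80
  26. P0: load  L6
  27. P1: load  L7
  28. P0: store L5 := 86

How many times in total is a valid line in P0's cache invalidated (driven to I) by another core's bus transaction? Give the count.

[1] P0: load  L0 | P0:E(80), P1:I | bus: BusRd
[2] P0: store L1 := 29 | P0:M(29), P1:I | bus: BusRdX
[3] P0: load  L4 | P0:E(60), P1:I | bus: BusRd
[4] P0: load  L7 | P0:E(30), P1:I | bus: BusRd
[5] P0: load  L4 | P0:E(60), P1:I | bus: none
[6] P1: store L5 := 14 | P0:I, P1:M(14) | bus: BusRdX
[7] P1: load  L2 | P0:I, P1:E(80) | bus: BusRd
[8] P1: store L7 := 5 | P0:I, P1:M(5) | bus: BusRdX
[9] P0: store L1 := 83 | P0:M(83), P1:I | bus: none
[10] P1: store L7 := 94 | P0:I, P1:M(94) | bus: none
[11] P0: load  L1 | P0:M(83), P1:I | bus: none
[12] P1: load  L1 | P0:O(83), P1:S(83) | bus: BusRd
[13] P1: load  L0 | P0:S(80), P1:S(80) | bus: BusRd
[14] P1: load  L0 | P0:S(80), P1:S(80) | bus: none
[15] P1: store L4 := 55 | P0:I, P1:M(55) | bus: BusRdX
[16] P1: store L1 := 94 | P0:I, P1:M(94) | bus: BusUpgr,Flush
[17] P1: store L6 := 52 | P0:I, P1:M(52) | bus: BusRdX
[18] P1: load  L1 | P0:I, P1:M(94) | bus: none
[19] P1: store L1 := 42 | P0:I, P1:M(42) | bus: none
[20] P1: load  L4 | P0:I, P1:M(55) | bus: none
[21] P0: load  L4 | P0:S(55), P1:O(55) | bus: BusRd
[22] P1: store L7 := 59 | P0:I, P1:M(59) | bus: none
[23] P0: load  L1 | P0:S(42), P1:O(42) | bus: BusRd
[24] P0: load  L0 | P0:S(80), P1:S(80) | bus: none
[25] P1: store L2 := 80 | P0:I, P1:M(80) | bus: none
[26] P0: load  L6 | P0:S(52), P1:O(52) | bus: BusRd
[27] P1: load  L7 | P0:I, P1:M(59) | bus: none
[28] P0: store L5 := 86 | P0:M(86), P1:I | bus: BusRdX,Flush

invalidations = 3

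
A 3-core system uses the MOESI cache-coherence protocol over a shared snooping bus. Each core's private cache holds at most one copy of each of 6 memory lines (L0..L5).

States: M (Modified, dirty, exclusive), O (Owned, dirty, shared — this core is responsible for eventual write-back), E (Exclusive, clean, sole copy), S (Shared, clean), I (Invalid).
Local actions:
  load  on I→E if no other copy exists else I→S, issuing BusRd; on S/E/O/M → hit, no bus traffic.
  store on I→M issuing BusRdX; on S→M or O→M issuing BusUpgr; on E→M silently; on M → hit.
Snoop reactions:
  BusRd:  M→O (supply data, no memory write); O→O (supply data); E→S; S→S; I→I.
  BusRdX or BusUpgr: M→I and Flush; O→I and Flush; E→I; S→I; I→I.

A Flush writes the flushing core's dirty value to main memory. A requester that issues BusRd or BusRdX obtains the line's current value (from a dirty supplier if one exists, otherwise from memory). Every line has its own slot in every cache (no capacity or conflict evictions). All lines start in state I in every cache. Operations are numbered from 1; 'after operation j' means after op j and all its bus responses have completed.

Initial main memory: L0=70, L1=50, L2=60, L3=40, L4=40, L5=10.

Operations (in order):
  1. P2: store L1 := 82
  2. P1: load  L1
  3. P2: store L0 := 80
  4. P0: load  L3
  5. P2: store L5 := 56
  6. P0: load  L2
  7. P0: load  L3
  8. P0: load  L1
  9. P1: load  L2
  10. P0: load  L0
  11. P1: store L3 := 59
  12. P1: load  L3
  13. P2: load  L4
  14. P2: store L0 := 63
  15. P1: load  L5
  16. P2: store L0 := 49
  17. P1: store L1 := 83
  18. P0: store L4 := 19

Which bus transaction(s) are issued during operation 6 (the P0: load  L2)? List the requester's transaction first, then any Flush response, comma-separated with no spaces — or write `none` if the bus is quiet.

step 1: P2: store L1 := 82  ⟶  IIM  (L1)  txn=BusRdX  M[L1]=50
step 2: P1: load  L1  ⟶  ISO  (L1)  txn=BusRd  M[L1]=50
step 3: P2: store L0 := 80  ⟶  IIM  (L0)  txn=BusRdX  M[L0]=70
step 4: P0: load  L3  ⟶  EII  (L3)  txn=BusRd  M[L3]=40
step 5: P2: store L5 := 56  ⟶  IIM  (L5)  txn=BusRdX  M[L5]=10
step 6: P0: load  L2  ⟶  EII  (L2)  txn=BusRd  M[L2]=60
step 7: P0: load  L3  ⟶  EII  (L3)  txn=∅  M[L3]=40
step 8: P0: load  L1  ⟶  SSO  (L1)  txn=BusRd  M[L1]=50
step 9: P1: load  L2  ⟶  SSI  (L2)  txn=BusRd  M[L2]=60
step 10: P0: load  L0  ⟶  SIO  (L0)  txn=BusRd  M[L0]=70
step 11: P1: store L3 := 59  ⟶  IMI  (L3)  txn=BusRdX  M[L3]=40
step 12: P1: load  L3  ⟶  IMI  (L3)  txn=∅  M[L3]=40
step 13: P2: load  L4  ⟶  IIE  (L4)  txn=BusRd  M[L4]=40
step 14: P2: store L0 := 63  ⟶  IIM  (L0)  txn=BusUpgr  M[L0]=70
step 15: P1: load  L5  ⟶  ISO  (L5)  txn=BusRd  M[L5]=10
step 16: P2: store L0 := 49  ⟶  IIM  (L0)  txn=∅  M[L0]=70
step 17: P1: store L1 := 83  ⟶  IMI  (L1)  txn=BusUpgr+Flush  M[L1]=82
step 18: P0: store L4 := 19  ⟶  MII  (L4)  txn=BusRdX  M[L4]=40

bus = BusRd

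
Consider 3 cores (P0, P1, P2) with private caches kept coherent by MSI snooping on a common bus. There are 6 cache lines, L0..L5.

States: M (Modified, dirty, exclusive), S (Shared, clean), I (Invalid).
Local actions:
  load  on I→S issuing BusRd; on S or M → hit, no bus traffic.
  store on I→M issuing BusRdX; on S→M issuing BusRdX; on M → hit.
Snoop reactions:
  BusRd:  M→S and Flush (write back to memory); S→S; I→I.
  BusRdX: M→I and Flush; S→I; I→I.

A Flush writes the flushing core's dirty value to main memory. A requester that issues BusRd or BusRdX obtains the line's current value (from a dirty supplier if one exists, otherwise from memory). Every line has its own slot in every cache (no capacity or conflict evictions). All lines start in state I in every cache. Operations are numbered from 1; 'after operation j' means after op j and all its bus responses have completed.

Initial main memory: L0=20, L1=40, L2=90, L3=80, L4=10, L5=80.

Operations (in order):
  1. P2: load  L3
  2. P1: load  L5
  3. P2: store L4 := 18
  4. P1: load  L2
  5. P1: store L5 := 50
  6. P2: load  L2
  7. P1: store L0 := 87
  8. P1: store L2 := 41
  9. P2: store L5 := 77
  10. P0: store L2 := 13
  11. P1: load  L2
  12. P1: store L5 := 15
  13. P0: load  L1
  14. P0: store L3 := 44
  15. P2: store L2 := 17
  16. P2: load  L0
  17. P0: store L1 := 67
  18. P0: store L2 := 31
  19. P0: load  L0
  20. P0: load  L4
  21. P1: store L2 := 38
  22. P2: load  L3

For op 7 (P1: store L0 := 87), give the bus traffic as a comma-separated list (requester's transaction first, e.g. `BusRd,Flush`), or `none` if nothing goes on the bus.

[1] P2: load  L3 | P0:I, P1:I, P2:S(80) | bus: BusRd
[2] P1: load  L5 | P0:I, P1:S(80), P2:I | bus: BusRd
[3] P2: store L4 := 18 | P0:I, P1:I, P2:M(18) | bus: BusRdX
[4] P1: load  L2 | P0:I, P1:S(90), P2:I | bus: BusRd
[5] P1: store L5 := 50 | P0:I, P1:M(50), P2:I | bus: BusRdX
[6] P2: load  L2 | P0:I, P1:S(90), P2:S(90) | bus: BusRd
[7] P1: store L0 := 87 | P0:I, P1:M(87), P2:I | bus: BusRdX
[8] P1: store L2 := 41 | P0:I, P1:M(41), P2:I | bus: BusRdX
[9] P2: store L5 := 77 | P0:I, P1:I, P2:M(77) | bus: BusRdX,Flush
[10] P0: store L2 := 13 | P0:M(13), P1:I, P2:I | bus: BusRdX,Flush
[11] P1: load  L2 | P0:S(13), P1:S(13), P2:I | bus: BusRd,Flush
[12] P1: store L5 := 15 | P0:I, P1:M(15), P2:I | bus: BusRdX,Flush
[13] P0: load  L1 | P0:S(40), P1:I, P2:I | bus: BusRd
[14] P0: store L3 := 44 | P0:M(44), P1:I, P2:I | bus: BusRdX
[15] P2: store L2 := 17 | P0:I, P1:I, P2:M(17) | bus: BusRdX
[16] P2: load  L0 | P0:I, P1:S(87), P2:S(87) | bus: BusRd,Flush
[17] P0: store L1 := 67 | P0:M(67), P1:I, P2:I | bus: BusRdX
[18] P0: store L2 := 31 | P0:M(31), P1:I, P2:I | bus: BusRdX,Flush
[19] P0: load  L0 | P0:S(87), P1:S(87), P2:S(87) | bus: BusRd
[20] P0: load  L4 | P0:S(18), P1:I, P2:S(18) | bus: BusRd,Flush
[21] P1: store L2 := 38 | P0:I, P1:M(38), P2:I | bus: BusRdX,Flush
[22] P2: load  L3 | P0:S(44), P1:I, P2:S(44) | bus: BusRd,Flush

bus = BusRdX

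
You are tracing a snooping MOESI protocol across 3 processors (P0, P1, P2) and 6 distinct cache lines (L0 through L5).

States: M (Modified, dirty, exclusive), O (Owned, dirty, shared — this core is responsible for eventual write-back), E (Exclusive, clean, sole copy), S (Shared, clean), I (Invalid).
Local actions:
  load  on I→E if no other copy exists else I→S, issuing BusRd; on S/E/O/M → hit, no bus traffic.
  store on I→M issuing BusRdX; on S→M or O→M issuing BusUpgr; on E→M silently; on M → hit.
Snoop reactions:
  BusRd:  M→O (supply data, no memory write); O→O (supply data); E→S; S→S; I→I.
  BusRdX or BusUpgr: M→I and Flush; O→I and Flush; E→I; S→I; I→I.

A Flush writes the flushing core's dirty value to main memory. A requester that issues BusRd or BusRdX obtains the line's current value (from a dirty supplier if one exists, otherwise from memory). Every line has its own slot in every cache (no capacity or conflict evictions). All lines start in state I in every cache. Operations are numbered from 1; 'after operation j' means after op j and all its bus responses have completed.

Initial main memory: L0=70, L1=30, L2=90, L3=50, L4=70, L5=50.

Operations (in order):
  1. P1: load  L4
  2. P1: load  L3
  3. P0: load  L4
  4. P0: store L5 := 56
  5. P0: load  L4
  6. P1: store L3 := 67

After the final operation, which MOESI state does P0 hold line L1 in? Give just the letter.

  op1 P1: load  L4 → I/E/I on L4; bus BusRd; mem=70
  op2 P1: load  L3 → I/E/I on L3; bus BusRd; mem=50
  op3 P0: load  L4 → S/S/I on L4; bus BusRd; mem=70
  op4 P0: store L5 := 56 → M/I/I on L5; bus BusRdX; mem=50
  op5 P0: load  L4 → S/S/I on L4; bus (none); mem=70
  op6 P1: store L3 := 67 → I/M/I on L3; bus (none); mem=50

state = I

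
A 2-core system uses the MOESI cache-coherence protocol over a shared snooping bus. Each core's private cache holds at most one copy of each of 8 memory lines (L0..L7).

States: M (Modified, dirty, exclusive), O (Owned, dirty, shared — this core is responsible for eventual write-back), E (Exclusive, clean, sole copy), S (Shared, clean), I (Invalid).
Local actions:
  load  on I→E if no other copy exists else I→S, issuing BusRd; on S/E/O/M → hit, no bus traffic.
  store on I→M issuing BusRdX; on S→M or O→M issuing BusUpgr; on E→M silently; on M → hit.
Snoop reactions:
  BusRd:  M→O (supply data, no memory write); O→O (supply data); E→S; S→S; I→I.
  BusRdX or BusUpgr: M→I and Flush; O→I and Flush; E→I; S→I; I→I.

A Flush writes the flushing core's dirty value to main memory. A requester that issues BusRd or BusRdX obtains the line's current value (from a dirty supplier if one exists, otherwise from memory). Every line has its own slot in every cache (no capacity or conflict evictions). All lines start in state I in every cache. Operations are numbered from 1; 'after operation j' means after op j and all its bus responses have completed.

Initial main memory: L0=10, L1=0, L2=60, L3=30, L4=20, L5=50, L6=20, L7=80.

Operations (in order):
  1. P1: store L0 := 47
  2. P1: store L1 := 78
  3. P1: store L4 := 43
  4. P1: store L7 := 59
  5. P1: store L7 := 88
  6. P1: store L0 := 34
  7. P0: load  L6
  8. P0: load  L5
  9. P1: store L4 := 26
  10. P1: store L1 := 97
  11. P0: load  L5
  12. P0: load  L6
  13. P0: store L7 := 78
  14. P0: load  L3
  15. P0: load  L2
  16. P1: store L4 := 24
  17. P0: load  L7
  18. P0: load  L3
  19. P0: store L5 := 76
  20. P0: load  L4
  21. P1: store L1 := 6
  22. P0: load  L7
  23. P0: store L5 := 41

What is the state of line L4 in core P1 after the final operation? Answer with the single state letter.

step 1: P1: store L0 := 47  ⟶  IM  (L0)  txn=BusRdX  M[L0]=10
step 2: P1: store L1 := 78  ⟶  IM  (L1)  txn=BusRdX  M[L1]=0
step 3: P1: store L4 := 43  ⟶  IM  (L4)  txn=BusRdX  M[L4]=20
step 4: P1: store L7 := 59  ⟶  IM  (L7)  txn=BusRdX  M[L7]=80
step 5: P1: store L7 := 88  ⟶  IM  (L7)  txn=∅  M[L7]=80
step 6: P1: store L0 := 34  ⟶  IM  (L0)  txn=∅  M[L0]=10
step 7: P0: load  L6  ⟶  EI  (L6)  txn=BusRd  M[L6]=20
step 8: P0: load  L5  ⟶  EI  (L5)  txn=BusRd  M[L5]=50
step 9: P1: store L4 := 26  ⟶  IM  (L4)  txn=∅  M[L4]=20
step 10: P1: store L1 := 97  ⟶  IM  (L1)  txn=∅  M[L1]=0
step 11: P0: load  L5  ⟶  EI  (L5)  txn=∅  M[L5]=50
step 12: P0: load  L6  ⟶  EI  (L6)  txn=∅  M[L6]=20
step 13: P0: store L7 := 78  ⟶  MI  (L7)  txn=BusRdX+Flush  M[L7]=88
step 14: P0: load  L3  ⟶  EI  (L3)  txn=BusRd  M[L3]=30
step 15: P0: load  L2  ⟶  EI  (L2)  txn=BusRd  M[L2]=60
step 16: P1: store L4 := 24  ⟶  IM  (L4)  txn=∅  M[L4]=20
step 17: P0: load  L7  ⟶  MI  (L7)  txn=∅  M[L7]=88
step 18: P0: load  L3  ⟶  EI  (L3)  txn=∅  M[L3]=30
step 19: P0: store L5 := 76  ⟶  MI  (L5)  txn=∅  M[L5]=50
step 20: P0: load  L4  ⟶  SO  (L4)  txn=BusRd  M[L4]=20
step 21: P1: store L1 := 6  ⟶  IM  (L1)  txn=∅  M[L1]=0
step 22: P0: load  L7  ⟶  MI  (L7)  txn=∅  M[L7]=88
step 23: P0: store L5 := 41  ⟶  MI  (L5)  txn=∅  M[L5]=50

state = O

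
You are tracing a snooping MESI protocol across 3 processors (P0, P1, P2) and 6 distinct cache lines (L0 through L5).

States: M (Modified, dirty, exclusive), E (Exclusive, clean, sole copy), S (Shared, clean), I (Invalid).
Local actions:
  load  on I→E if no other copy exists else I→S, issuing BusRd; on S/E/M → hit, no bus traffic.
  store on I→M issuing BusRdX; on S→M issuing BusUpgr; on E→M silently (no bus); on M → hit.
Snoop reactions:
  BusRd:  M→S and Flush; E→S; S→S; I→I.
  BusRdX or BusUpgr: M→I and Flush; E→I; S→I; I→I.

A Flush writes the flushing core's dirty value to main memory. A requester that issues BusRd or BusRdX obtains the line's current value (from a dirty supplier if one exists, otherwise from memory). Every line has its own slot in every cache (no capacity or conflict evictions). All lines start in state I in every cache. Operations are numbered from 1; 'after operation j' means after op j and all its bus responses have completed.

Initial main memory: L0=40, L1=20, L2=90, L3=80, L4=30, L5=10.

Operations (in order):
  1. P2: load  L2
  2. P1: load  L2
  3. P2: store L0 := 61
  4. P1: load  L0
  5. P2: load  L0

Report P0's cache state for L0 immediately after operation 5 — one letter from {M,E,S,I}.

step 1: P2: load  L2  ⟶  IIE  (L2)  txn=BusRd  M[L2]=90
step 2: P1: load  L2  ⟶  ISS  (L2)  txn=BusRd  M[L2]=90
step 3: P2: store L0 := 61  ⟶  IIM  (L0)  txn=BusRdX  M[L0]=40
step 4: P1: load  L0  ⟶  ISS  (L0)  txn=BusRd+Flush  M[L0]=61
step 5: P2: load  L0  ⟶  ISS  (L0)  txn=∅  M[L0]=61

state = I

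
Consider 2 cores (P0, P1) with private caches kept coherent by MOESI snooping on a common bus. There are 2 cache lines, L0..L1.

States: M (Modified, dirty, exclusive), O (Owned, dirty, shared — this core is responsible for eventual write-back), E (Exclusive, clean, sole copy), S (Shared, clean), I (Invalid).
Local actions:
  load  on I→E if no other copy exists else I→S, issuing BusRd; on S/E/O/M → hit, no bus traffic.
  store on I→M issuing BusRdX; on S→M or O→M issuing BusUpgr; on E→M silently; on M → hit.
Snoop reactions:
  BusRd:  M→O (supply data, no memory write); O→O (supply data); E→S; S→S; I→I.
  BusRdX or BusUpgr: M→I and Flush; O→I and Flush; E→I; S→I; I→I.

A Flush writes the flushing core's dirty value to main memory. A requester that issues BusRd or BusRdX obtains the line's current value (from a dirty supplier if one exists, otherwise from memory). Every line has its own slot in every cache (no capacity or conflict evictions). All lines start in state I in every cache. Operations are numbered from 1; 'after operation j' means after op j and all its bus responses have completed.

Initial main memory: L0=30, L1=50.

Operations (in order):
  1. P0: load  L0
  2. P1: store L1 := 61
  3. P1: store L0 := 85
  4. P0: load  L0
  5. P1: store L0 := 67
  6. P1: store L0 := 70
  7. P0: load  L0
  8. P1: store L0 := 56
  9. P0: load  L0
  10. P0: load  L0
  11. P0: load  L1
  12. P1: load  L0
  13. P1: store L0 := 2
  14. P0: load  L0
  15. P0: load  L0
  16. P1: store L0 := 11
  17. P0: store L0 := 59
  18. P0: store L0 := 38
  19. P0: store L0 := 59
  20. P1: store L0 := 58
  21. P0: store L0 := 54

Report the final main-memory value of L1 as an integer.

1. P0: load  L0  bus=[BusRd]  L0: P0=E P1=I  mem[L0]=30
2. P1: store L1 := 61  bus=[BusRdX]  L1: P0=I P1=M  mem[L1]=50
3. P1: store L0 := 85  bus=[BusRdX]  L0: P0=I P1=M  mem[L0]=30
4. P0: load  L0  bus=[BusRd]  L0: P0=S P1=O  mem[L0]=30
5. P1: store L0 := 67  bus=[BusUpgr]  L0: P0=I P1=M  mem[L0]=30
6. P1: store L0 := 70  bus=[-]  L0: P0=I P1=M  mem[L0]=30
7. P0: load  L0  bus=[BusRd]  L0: P0=S P1=O  mem[L0]=30
8. P1: store L0 := 56  bus=[BusUpgr]  L0: P0=I P1=M  mem[L0]=30
9. P0: load  L0  bus=[BusRd]  L0: P0=S P1=O  mem[L0]=30
10. P0: load  L0  bus=[-]  L0: P0=S P1=O  mem[L0]=30
11. P0: load  L1  bus=[BusRd]  L1: P0=S P1=O  mem[L1]=50
12. P1: load  L0  bus=[-]  L0: P0=S P1=O  mem[L0]=30
13. P1: store L0 := 2  bus=[BusUpgr]  L0: P0=I P1=M  mem[L0]=30
14. P0: load  L0  bus=[BusRd]  L0: P0=S P1=O  mem[L0]=30
15. P0: load  L0  bus=[-]  L0: P0=S P1=O  mem[L0]=30
16. P1: store L0 := 11  bus=[BusUpgr]  L0: P0=I P1=M  mem[L0]=30
17. P0: store L0 := 59  bus=[BusRdX,Flush]  L0: P0=M P1=I  mem[L0]=11
18. P0: store L0 := 38  bus=[-]  L0: P0=M P1=I  mem[L0]=11
19. P0: store L0 := 59  bus=[-]  L0: P0=M P1=I  mem[L0]=11
20. P1: store L0 := 58  bus=[BusRdX,Flush]  L0: P0=I P1=M  mem[L0]=59
21. P0: store L0 := 54  bus=[BusRdX,Flush]  L0: P0=M P1=I  mem[L0]=58

memory[L1] = 50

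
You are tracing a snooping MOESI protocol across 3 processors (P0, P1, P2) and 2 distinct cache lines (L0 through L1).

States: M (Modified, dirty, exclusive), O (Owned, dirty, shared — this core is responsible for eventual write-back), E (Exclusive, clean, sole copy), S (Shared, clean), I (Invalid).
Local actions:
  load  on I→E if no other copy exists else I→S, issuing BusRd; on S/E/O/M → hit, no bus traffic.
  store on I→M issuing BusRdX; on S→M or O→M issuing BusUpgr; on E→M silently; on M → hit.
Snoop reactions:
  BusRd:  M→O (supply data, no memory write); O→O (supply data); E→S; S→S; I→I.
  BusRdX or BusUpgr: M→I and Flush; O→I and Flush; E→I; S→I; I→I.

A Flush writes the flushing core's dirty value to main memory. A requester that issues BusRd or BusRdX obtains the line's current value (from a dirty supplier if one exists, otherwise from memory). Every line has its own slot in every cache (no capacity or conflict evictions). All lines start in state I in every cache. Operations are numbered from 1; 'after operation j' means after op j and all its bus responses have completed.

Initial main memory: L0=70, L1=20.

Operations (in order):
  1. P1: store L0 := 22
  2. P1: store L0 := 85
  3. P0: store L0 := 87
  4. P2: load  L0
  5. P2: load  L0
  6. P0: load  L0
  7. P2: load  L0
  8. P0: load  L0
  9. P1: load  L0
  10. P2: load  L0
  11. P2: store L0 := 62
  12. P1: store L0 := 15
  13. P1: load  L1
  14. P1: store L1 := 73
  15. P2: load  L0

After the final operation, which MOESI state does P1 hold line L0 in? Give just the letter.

step 1: P1: store L0 := 22  ⟶  IMI  (L0)  txn=BusRdX  M[L0]=70
step 2: P1: store L0 := 85  ⟶  IMI  (L0)  txn=∅  M[L0]=70
step 3: P0: store L0 := 87  ⟶  MII  (L0)  txn=BusRdX+Flush  M[L0]=85
step 4: P2: load  L0  ⟶  OIS  (L0)  txn=BusRd  M[L0]=85
step 5: P2: load  L0  ⟶  OIS  (L0)  txn=∅  M[L0]=85
step 6: P0: load  L0  ⟶  OIS  (L0)  txn=∅  M[L0]=85
step 7: P2: load  L0  ⟶  OIS  (L0)  txn=∅  M[L0]=85
step 8: P0: load  L0  ⟶  OIS  (L0)  txn=∅  M[L0]=85
step 9: P1: load  L0  ⟶  OSS  (L0)  txn=BusRd  M[L0]=85
step 10: P2: load  L0  ⟶  OSS  (L0)  txn=∅  M[L0]=85
step 11: P2: store L0 := 62  ⟶  IIM  (L0)  txn=BusUpgr+Flush  M[L0]=87
step 12: P1: store L0 := 15  ⟶  IMI  (L0)  txn=BusRdX+Flush  M[L0]=62
step 13: P1: load  L1  ⟶  IEI  (L1)  txn=BusRd  M[L1]=20
step 14: P1: store L1 := 73  ⟶  IMI  (L1)  txn=∅  M[L1]=20
step 15: P2: load  L0  ⟶  IOS  (L0)  txn=BusRd  M[L0]=62

state = O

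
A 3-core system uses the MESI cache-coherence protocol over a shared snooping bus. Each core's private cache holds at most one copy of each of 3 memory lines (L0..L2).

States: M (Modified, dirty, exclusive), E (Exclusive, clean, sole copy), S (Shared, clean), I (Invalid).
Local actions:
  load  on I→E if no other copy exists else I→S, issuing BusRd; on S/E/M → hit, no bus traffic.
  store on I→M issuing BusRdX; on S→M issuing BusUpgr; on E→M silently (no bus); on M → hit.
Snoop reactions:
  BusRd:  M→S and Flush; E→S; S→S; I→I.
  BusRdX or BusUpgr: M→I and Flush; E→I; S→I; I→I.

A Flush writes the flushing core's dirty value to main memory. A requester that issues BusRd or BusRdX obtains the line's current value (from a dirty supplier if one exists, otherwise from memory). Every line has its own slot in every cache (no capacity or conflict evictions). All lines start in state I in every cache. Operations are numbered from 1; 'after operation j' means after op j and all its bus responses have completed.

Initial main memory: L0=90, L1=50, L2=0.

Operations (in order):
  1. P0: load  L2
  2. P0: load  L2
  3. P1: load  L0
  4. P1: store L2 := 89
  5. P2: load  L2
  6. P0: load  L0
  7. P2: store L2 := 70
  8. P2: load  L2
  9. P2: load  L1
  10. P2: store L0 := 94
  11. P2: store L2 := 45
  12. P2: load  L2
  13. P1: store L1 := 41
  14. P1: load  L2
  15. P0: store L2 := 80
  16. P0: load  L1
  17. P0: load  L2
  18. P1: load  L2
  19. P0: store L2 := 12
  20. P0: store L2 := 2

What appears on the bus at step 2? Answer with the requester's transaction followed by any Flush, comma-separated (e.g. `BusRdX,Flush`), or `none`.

bus = none

1. P0: load  L2  bus=[BusRd]  L2: P0=E P1=I P2=I  mem[L2]=0
2. P0: load  L2  bus=[-]  L2: P0=E P1=I P2=I  mem[L2]=0
3. P1: load  L0  bus=[BusRd]  L0: P0=I P1=E P2=I  mem[L0]=90
4. P1: store L2 := 89  bus=[BusRdX]  L2: P0=I P1=M P2=I  mem[L2]=0
5. P2: load  L2  bus=[BusRd,Flush]  L2: P0=I P1=S P2=S  mem[L2]=89
6. P0: load  L0  bus=[BusRd]  L0: P0=S P1=S P2=I  mem[L0]=90
7. P2: store L2 := 70  bus=[BusUpgr]  L2: P0=I P1=I P2=M  mem[L2]=89
8. P2: load  L2  bus=[-]  L2: P0=I P1=I P2=M  mem[L2]=89
9. P2: load  L1  bus=[BusRd]  L1: P0=I P1=I P2=E  mem[L1]=50
10. P2: store L0 := 94  bus=[BusRdX]  L0: P0=I P1=I P2=M  mem[L0]=90
11. P2: store L2 := 45  bus=[-]  L2: P0=I P1=I P2=M  mem[L2]=89
12. P2: load  L2  bus=[-]  L2: P0=I P1=I P2=M  mem[L2]=89
13. P1: store L1 := 41  bus=[BusRdX]  L1: P0=I P1=M P2=I  mem[L1]=50
14. P1: load  L2  bus=[BusRd,Flush]  L2: P0=I P1=S P2=S  mem[L2]=45
15. P0: store L2 := 80  bus=[BusRdX]  L2: P0=M P1=I P2=I  mem[L2]=45
16. P0: load  L1  bus=[BusRd,Flush]  L1: P0=S P1=S P2=I  mem[L1]=41
17. P0: load  L2  bus=[-]  L2: P0=M P1=I P2=I  mem[L2]=45
18. P1: load  L2  bus=[BusRd,Flush]  L2: P0=S P1=S P2=I  mem[L2]=80
19. P0: store L2 := 12  bus=[BusUpgr]  L2: P0=M P1=I P2=I  mem[L2]=80
20. P0: store L2 := 2  bus=[-]  L2: P0=M P1=I P2=I  mem[L2]=80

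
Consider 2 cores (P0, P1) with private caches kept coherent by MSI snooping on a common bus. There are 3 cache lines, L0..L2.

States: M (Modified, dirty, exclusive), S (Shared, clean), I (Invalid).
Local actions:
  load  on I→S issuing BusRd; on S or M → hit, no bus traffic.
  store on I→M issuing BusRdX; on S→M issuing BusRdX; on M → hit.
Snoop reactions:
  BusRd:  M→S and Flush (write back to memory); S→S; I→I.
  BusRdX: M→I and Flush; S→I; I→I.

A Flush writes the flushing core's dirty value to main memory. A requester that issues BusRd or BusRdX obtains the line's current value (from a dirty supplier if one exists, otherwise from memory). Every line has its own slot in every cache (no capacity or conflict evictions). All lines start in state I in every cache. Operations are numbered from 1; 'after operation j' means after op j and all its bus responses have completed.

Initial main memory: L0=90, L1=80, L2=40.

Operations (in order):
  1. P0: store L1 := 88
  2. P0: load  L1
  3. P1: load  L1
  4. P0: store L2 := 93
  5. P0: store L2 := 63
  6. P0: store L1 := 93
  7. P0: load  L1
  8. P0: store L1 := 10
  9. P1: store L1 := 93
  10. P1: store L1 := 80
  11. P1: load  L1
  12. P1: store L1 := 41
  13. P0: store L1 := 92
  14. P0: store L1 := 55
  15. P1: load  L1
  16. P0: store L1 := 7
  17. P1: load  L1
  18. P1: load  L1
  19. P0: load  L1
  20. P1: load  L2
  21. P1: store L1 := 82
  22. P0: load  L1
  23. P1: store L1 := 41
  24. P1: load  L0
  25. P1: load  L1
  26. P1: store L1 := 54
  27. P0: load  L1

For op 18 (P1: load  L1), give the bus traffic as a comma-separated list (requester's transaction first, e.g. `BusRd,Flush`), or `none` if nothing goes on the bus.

1. P0: store L1 := 88  bus=[BusRdX]  L1: P0=M P1=I  mem[L1]=80
2. P0: load  L1  bus=[-]  L1: P0=M P1=I  mem[L1]=80
3. P1: load  L1  bus=[BusRd,Flush]  L1: P0=S P1=S  mem[L1]=88
4. P0: store L2 := 93  bus=[BusRdX]  L2: P0=M P1=I  mem[L2]=40
5. P0: store L2 := 63  bus=[-]  L2: P0=M P1=I  mem[L2]=40
6. P0: store L1 := 93  bus=[BusRdX]  L1: P0=M P1=I  mem[L1]=88
7. P0: load  L1  bus=[-]  L1: P0=M P1=I  mem[L1]=88
8. P0: store L1 := 10  bus=[-]  L1: P0=M P1=I  mem[L1]=88
9. P1: store L1 := 93  bus=[BusRdX,Flush]  L1: P0=I P1=M  mem[L1]=10
10. P1: store L1 := 80  bus=[-]  L1: P0=I P1=M  mem[L1]=10
11. P1: load  L1  bus=[-]  L1: P0=I P1=M  mem[L1]=10
12. P1: store L1 := 41  bus=[-]  L1: P0=I P1=M  mem[L1]=10
13. P0: store L1 := 92  bus=[BusRdX,Flush]  L1: P0=M P1=I  mem[L1]=41
14. P0: store L1 := 55  bus=[-]  L1: P0=M P1=I  mem[L1]=41
15. P1: load  L1  bus=[BusRd,Flush]  L1: P0=S P1=S  mem[L1]=55
16. P0: store L1 := 7  bus=[BusRdX]  L1: P0=M P1=I  mem[L1]=55
17. P1: load  L1  bus=[BusRd,Flush]  L1: P0=S P1=S  mem[L1]=7
18. P1: load  L1  bus=[-]  L1: P0=S P1=S  mem[L1]=7
19. P0: load  L1  bus=[-]  L1: P0=S P1=S  mem[L1]=7
20. P1: load  L2  bus=[BusRd,Flush]  L2: P0=S P1=S  mem[L2]=63
21. P1: store L1 := 82  bus=[BusRdX]  L1: P0=I P1=M  mem[L1]=7
22. P0: load  L1  bus=[BusRd,Flush]  L1: P0=S P1=S  mem[L1]=82
23. P1: store L1 := 41  bus=[BusRdX]  L1: P0=I P1=M  mem[L1]=82
24. P1: load  L0  bus=[BusRd]  L0: P0=I P1=S  mem[L0]=90
25. P1: load  L1  bus=[-]  L1: P0=I P1=M  mem[L1]=82
26. P1: store L1 := 54  bus=[-]  L1: P0=I P1=M  mem[L1]=82
27. P0: load  L1  bus=[BusRd,Flush]  L1: P0=S P1=S  mem[L1]=54

bus = none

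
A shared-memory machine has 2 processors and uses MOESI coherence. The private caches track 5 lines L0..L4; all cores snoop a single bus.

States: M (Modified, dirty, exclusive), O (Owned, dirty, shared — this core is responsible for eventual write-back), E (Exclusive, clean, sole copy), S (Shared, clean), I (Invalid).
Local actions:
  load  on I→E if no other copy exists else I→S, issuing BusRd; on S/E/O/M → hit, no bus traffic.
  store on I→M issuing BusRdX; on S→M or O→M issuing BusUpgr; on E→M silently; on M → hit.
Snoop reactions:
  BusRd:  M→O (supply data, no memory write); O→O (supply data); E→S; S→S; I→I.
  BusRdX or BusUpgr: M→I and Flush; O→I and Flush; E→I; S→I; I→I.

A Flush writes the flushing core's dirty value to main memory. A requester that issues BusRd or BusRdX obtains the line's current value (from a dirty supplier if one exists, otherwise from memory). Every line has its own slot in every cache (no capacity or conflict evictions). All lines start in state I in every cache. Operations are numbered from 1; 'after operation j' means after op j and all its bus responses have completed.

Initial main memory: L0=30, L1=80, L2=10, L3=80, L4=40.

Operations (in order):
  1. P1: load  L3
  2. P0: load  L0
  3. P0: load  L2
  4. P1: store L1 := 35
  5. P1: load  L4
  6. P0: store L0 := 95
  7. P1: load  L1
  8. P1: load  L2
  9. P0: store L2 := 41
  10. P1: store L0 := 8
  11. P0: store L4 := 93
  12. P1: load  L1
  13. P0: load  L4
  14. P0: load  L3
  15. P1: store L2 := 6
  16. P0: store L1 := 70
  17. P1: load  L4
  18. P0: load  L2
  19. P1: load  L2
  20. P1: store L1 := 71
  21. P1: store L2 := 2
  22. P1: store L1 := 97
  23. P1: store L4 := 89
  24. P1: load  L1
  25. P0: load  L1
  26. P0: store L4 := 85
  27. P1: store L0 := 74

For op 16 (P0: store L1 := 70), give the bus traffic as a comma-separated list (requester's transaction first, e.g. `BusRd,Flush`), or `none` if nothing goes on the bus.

[1] P1: load  L3 | P0:I, P1:E(80) | bus: BusRd
[2] P0: load  L0 | P0:E(30), P1:I | bus: BusRd
[3] P0: load  L2 | P0:E(10), P1:I | bus: BusRd
[4] P1: store L1 := 35 | P0:I, P1:M(35) | bus: BusRdX
[5] P1: load  L4 | P0:I, P1:E(40) | bus: BusRd
[6] P0: store L0 := 95 | P0:M(95), P1:I | bus: none
[7] P1: load  L1 | P0:I, P1:M(35) | bus: none
[8] P1: load  L2 | P0:S(10), P1:S(10) | bus: BusRd
[9] P0: store L2 := 41 | P0:M(41), P1:I | bus: BusUpgr
[10] P1: store L0 := 8 | P0:I, P1:M(8) | bus: BusRdX,Flush
[11] P0: store L4 := 93 | P0:M(93), P1:I | bus: BusRdX
[12] P1: load  L1 | P0:I, P1:M(35) | bus: none
[13] P0: load  L4 | P0:M(93), P1:I | bus: none
[14] P0: load  L3 | P0:S(80), P1:S(80) | bus: BusRd
[15] P1: store L2 := 6 | P0:I, P1:M(6) | bus: BusRdX,Flush
[16] P0: store L1 := 70 | P0:M(70), P1:I | bus: BusRdX,Flush
[17] P1: load  L4 | P0:O(93), P1:S(93) | bus: BusRd
[18] P0: load  L2 | P0:S(6), P1:O(6) | bus: BusRd
[19] P1: load  L2 | P0:S(6), P1:O(6) | bus: none
[20] P1: store L1 := 71 | P0:I, P1:M(71) | bus: BusRdX,Flush
[21] P1: store L2 := 2 | P0:I, P1:M(2) | bus: BusUpgr
[22] P1: store L1 := 97 | P0:I, P1:M(97) | bus: none
[23] P1: store L4 := 89 | P0:I, P1:M(89) | bus: BusUpgr,Flush
[24] P1: load  L1 | P0:I, P1:M(97) | bus: none
[25] P0: load  L1 | P0:S(97), P1:O(97) | bus: BusRd
[26] P0: store L4 := 85 | P0:M(85), P1:I | bus: BusRdX,Flush
[27] P1: store L0 := 74 | P0:I, P1:M(74) | bus: none

bus = BusRdX,Flush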